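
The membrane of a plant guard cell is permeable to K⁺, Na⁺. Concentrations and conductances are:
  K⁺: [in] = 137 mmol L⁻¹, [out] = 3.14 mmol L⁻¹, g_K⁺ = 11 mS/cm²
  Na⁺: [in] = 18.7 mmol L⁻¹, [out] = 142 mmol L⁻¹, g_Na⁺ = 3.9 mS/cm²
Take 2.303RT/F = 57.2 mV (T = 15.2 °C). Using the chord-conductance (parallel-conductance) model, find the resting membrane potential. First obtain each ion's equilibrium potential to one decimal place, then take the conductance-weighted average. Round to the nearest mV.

E_K⁺ = (57.2/1)·log₁₀(3.14/137) = -93.8 mV
E_Na⁺ = (57.2/1)·log₁₀(142/18.7) = 50.4 mV
Vm = (Σ gᵢEᵢ)/(Σ gᵢ) = (11·-93.8 + 3.9·50.4) / (11 + 3.9)
= -835.24 / 14.9 = -56.06 mV

-56 mV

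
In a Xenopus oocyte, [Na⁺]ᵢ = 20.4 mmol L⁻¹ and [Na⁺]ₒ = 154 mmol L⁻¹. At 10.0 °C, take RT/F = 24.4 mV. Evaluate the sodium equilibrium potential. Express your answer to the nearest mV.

49 mV

E = (24.4/z) · ln([Na⁺]_out/[Na⁺]_in) with z = +1.
= (24.4/1) · ln(154/20.4) = 24.40 · ln(7.549)
= 24.40 · (2.0214) = 49.32 mV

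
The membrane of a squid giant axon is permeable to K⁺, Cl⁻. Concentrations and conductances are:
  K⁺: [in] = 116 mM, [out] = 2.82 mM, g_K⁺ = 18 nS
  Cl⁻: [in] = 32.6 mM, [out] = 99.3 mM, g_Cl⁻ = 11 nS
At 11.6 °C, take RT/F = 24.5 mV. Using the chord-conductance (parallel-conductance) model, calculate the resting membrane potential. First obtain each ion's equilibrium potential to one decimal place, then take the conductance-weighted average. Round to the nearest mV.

E_K⁺ = (24.5/1)·ln(2.82/116) = -91.1 mV
E_Cl⁻ = (24.5/-1)·ln(99.3/32.6) = -27.3 mV
Vm = (Σ gᵢEᵢ)/(Σ gᵢ) = (18·-91.1 + 11·-27.3) / (18 + 11)
= -1940.10 / 29 = -66.90 mV

-67 mV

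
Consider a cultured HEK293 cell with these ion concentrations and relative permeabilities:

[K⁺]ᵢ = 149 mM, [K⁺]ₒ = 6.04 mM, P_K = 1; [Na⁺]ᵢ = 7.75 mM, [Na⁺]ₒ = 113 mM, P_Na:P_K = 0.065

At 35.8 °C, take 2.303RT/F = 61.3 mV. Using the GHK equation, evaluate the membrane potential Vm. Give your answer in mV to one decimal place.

Vm = 61.3 · log₁₀[(Σ P·[cation]ₒ + Σ P·[anion]ᵢ) / (Σ P·[cation]ᵢ + Σ P·[anion]ₒ)]
Numerator = 1×6.04 + 0.065×113 = 13.39
Denominator = 1×149 + 0.065×7.75 = 149.5
Vm = 61.3 · log₁₀(0.08953) = 61.3 × (-1.0480) = -64.24 mV

-64.2 mV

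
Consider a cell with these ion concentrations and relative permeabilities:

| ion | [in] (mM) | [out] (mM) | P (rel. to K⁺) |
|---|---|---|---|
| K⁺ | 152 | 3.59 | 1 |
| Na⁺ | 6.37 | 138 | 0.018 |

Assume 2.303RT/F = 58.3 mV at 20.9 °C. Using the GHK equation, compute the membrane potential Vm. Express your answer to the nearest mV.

-82 mV

Vm = 58.3 · log₁₀[(Σ P·[cation]ₒ + Σ P·[anion]ᵢ) / (Σ P·[cation]ᵢ + Σ P·[anion]ₒ)]
Numerator = 1×3.59 + 0.018×138 = 6.074
Denominator = 1×152 + 0.018×6.37 = 152.1
Vm = 58.3 · log₁₀(0.03993) = 58.3 × (-1.3987) = -81.54 mV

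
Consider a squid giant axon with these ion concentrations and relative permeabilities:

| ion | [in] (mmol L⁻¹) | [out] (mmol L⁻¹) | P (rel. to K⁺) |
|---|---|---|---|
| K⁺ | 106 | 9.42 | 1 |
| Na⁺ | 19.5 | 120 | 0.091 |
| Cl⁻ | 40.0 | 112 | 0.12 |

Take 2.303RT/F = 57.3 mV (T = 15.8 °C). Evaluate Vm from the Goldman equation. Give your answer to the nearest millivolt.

Vm = 57.3 · log₁₀[(Σ P·[cation]ₒ + Σ P·[anion]ᵢ) / (Σ P·[cation]ᵢ + Σ P·[anion]ₒ)]
Numerator = 1×9.42 + 0.091×120 + 0.12×40.0 = 25.14
Denominator = 1×106 + 0.091×19.5 + 0.12×112 = 121.2
Vm = 57.3 · log₁₀(0.2074) = 57.3 × (-0.6832) = -39.15 mV

-39 mV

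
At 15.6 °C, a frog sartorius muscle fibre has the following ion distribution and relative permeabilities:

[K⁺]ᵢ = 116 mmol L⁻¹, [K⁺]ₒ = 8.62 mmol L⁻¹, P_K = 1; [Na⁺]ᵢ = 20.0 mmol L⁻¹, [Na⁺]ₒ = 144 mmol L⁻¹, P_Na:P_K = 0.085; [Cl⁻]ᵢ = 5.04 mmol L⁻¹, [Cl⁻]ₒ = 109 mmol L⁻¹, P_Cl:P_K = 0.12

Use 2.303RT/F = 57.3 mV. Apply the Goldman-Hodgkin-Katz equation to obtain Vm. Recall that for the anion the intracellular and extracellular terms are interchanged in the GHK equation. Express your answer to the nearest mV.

-45 mV

Vm = 57.3 · log₁₀[(Σ P·[cation]ₒ + Σ P·[anion]ᵢ) / (Σ P·[cation]ᵢ + Σ P·[anion]ₒ)]
Numerator = 1×8.62 + 0.085×144 + 0.12×5.04 = 21.46
Denominator = 1×116 + 0.085×20.0 + 0.12×109 = 130.8
Vm = 57.3 · log₁₀(0.16413) = 57.3 × (-0.7848) = -44.97 mV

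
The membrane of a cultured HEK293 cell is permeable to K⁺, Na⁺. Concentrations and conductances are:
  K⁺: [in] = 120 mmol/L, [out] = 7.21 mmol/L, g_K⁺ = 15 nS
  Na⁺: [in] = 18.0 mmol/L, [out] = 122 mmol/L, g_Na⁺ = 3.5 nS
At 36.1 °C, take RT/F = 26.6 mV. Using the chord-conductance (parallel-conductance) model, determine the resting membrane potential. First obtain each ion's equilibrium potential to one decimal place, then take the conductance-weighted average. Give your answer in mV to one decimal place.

-51.0 mV

E_K⁺ = (26.6/1)·ln(7.21/120) = -74.8 mV
E_Na⁺ = (26.6/1)·ln(122/18.0) = 50.9 mV
Vm = (Σ gᵢEᵢ)/(Σ gᵢ) = (15·-74.8 + 3.5·50.9) / (15 + 3.5)
= -943.85 / 18.5 = -51.02 mV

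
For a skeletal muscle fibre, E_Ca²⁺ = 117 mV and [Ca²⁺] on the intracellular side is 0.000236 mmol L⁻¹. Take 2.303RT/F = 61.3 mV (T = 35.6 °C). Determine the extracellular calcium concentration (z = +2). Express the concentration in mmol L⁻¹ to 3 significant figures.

1.55 mmol L⁻¹

Nernst: E = (61.3/2) · log₁₀([out]/[in]), so log₁₀([out]/[in]) = 117.0 × 2 / 61.3 = 3.8173.
[out]/[in] = 10^(3.8173) = 6566.
[out] = 6566 × 0.000236 = 1.55 mmol L⁻¹.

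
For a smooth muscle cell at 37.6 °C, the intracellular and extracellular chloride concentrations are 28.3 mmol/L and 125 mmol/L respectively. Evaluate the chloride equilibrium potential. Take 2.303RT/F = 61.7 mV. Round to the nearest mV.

-40 mV

E = (61.7/z) · log₁₀([Cl⁻]_out/[Cl⁻]_in) with z = -1.
For an anion, dividing by z = -1 reverses the sign.
= (61.7/-1) · log₁₀(125/28.3) = -61.70 · log₁₀(4.417)
= -61.70 · (0.6451) = -39.80 mV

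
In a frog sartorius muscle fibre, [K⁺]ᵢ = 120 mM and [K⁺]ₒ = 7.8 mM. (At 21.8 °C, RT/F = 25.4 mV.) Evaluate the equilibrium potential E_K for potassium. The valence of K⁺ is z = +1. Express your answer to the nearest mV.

-69 mV

E = (25.4/z) · ln([K⁺]_out/[K⁺]_in) with z = +1.
= (25.4/1) · ln(7.8/120) = 25.40 · ln(0.065)
= 25.40 · (-2.7334) = -69.43 mV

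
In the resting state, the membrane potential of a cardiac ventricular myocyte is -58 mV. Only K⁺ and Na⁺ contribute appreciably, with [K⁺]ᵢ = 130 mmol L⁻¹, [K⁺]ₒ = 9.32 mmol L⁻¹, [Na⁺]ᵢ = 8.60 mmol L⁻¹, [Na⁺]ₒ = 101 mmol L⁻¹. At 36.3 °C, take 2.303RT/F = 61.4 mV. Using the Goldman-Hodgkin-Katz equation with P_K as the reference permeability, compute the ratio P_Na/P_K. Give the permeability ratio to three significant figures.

0.0545

Let α = P_Na/P_K. GHK: Vm = 61.4·log₁₀[(Kₒ + α·Naₒ)/(Kᵢ + α·Naᵢ)].
10^(Vm/61.4) = 10^(-58.0/61.4) = 0.1136
So 0.1136·(Kᵢ + α·Naᵢ) = Kₒ + α·Naₒ → α = (0.1136·130.0 − 9.32) / (101.0 − 0.1136·8.6)
α = (14.77 − 9.32) / (101.0 − 0.977) = 5.448/100 = 0.05447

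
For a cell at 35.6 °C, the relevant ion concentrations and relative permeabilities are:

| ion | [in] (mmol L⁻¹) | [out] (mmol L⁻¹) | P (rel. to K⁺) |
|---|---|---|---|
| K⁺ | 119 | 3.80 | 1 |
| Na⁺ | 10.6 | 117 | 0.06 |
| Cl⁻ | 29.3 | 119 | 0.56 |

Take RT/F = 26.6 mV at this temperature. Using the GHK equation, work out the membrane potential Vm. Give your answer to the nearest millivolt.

Vm = 26.6 · ln[(Σ P·[cation]ₒ + Σ P·[anion]ᵢ) / (Σ P·[cation]ᵢ + Σ P·[anion]ₒ)]
Numerator = 1×3.80 + 0.06×117 + 0.56×29.3 = 27.23
Denominator = 1×119 + 0.06×10.6 + 0.56×119 = 186.3
Vm = 26.6 · ln(0.14617) = 26.6 × (-1.9230) = -51.15 mV

-51 mV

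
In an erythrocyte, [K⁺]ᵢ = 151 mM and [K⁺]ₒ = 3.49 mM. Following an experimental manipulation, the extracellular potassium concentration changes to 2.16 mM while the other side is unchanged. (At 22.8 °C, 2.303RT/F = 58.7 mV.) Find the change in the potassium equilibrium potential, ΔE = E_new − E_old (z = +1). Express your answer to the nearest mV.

-12 mV

E_old = (58.7/1)·log₁₀(3.49/151) = -96.04 mV
E_new = (58.7/1)·log₁₀(2.16/151) = -108.27 mV
ΔE = -108.27 − (-96.04) = -12.23 mV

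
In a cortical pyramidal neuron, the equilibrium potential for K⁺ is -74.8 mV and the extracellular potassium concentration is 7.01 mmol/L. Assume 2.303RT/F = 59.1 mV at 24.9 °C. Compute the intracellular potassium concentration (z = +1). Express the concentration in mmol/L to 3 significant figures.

129 mmol/L

Nernst: E = (59.1/1) · log₁₀([out]/[in]), so log₁₀([out]/[in]) = -74.8 × 1 / 59.1 = -1.2657.
[out]/[in] = 10^(-1.2657) = 0.05424.
[in] = 7.01 / 0.05424 = 129.2 mmol/L.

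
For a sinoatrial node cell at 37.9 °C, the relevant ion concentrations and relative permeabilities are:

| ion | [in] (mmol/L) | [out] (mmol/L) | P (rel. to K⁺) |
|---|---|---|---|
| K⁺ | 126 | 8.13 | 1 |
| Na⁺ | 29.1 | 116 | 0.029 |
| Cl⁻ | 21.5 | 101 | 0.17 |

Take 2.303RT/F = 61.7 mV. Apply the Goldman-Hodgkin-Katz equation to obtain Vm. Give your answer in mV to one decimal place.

Vm = 61.7 · log₁₀[(Σ P·[cation]ₒ + Σ P·[anion]ᵢ) / (Σ P·[cation]ᵢ + Σ P·[anion]ₒ)]
Numerator = 1×8.13 + 0.029×116 + 0.17×21.5 = 15.15
Denominator = 1×126 + 0.029×29.1 + 0.17×101 = 144
Vm = 61.7 · log₁₀(0.10519) = 61.7 × (-0.9780) = -60.34 mV

-60.3 mV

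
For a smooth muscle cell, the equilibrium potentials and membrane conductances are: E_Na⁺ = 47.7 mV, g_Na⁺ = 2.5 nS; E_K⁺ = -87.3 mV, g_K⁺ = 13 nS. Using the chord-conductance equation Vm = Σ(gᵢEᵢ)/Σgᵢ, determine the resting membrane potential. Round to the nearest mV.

-66 mV

Σ gᵢEᵢ = 2.5·(47.7) + 13·(-87.3) = -1015.65
Σ gᵢ = 2.5 + 13 = 15.5
Vm = -1015.65 / 15.5 = -65.53 mV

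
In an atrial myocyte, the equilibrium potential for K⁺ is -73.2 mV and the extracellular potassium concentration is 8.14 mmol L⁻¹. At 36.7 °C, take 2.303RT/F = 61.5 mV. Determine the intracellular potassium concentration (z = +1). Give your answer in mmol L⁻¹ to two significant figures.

130 mmol L⁻¹

Nernst: E = (61.5/1) · log₁₀([out]/[in]), so log₁₀([out]/[in]) = -73.2 × 1 / 61.5 = -1.1902.
[out]/[in] = 10^(-1.1902) = 0.06453.
[in] = 8.14 / 0.06453 = 126.1 mmol L⁻¹.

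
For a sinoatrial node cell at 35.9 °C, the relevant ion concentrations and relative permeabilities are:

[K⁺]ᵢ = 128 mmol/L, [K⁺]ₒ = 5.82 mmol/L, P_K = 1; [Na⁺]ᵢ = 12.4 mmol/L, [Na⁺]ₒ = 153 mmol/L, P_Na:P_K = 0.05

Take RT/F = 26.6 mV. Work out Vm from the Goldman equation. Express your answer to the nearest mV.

-60 mV

Vm = 26.6 · ln[(Σ P·[cation]ₒ + Σ P·[anion]ᵢ) / (Σ P·[cation]ᵢ + Σ P·[anion]ₒ)]
Numerator = 1×5.82 + 0.05×153 = 13.47
Denominator = 1×128 + 0.05×12.4 = 128.6
Vm = 26.6 · ln(0.10473) = 26.6 × (-2.2564) = -60.02 mV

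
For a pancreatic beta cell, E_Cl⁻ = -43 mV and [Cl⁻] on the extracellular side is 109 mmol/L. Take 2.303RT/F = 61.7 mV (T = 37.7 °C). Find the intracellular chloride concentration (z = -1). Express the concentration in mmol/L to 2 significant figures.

22 mmol/L

Nernst: E = (61.7/-1) · log₁₀([out]/[in]), so log₁₀([out]/[in]) = -43.0 × -1 / 61.7 = 0.6969.
[out]/[in] = 10^(0.6969) = 4.976.
[in] = 109 / 4.976 = 21.9 mmol/L.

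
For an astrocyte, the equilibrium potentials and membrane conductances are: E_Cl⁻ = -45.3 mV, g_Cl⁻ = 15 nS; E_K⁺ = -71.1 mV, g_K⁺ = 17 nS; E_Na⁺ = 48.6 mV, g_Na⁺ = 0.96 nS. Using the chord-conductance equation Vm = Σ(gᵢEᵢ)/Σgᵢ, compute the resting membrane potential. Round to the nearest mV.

-56 mV

Σ gᵢEᵢ = 15·(-45.3) + 17·(-71.1) + 0.96·(48.6) = -1841.54
Σ gᵢ = 15 + 17 + 0.96 = 32.96
Vm = -1841.54 / 32.96 = -55.87 mV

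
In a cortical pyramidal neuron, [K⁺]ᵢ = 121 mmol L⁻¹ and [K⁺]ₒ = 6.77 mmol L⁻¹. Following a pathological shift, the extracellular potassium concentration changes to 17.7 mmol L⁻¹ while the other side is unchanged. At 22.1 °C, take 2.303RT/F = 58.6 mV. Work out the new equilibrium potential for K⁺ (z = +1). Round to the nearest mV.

After the shift: [K⁺]_out = 17.7, [K⁺]_in = 121 mmol L⁻¹.
E_new = (58.6/1)·log₁₀(17.7/121) = 58.60 · (-0.8348) = -48.92 mV

-49 mV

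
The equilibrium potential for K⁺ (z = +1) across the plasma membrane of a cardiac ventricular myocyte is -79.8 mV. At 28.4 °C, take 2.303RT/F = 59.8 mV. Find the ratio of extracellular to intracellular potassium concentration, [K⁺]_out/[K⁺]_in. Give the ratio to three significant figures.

log₁₀([out]/[in]) = E·z/(59.8) = -79.8 × 1 / 59.8 = -1.3344
[out]/[in] = 10^(-1.3344) = 0.0463

0.0463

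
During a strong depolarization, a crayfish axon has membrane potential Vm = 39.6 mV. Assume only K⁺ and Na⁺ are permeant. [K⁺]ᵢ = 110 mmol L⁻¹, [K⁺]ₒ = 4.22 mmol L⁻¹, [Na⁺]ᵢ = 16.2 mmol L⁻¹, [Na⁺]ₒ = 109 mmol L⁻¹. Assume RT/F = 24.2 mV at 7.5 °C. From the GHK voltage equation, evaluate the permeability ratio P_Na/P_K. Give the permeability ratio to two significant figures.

22

Let α = P_Na/P_K. GHK: Vm = 24.2·ln[(Kₒ + α·Naₒ)/(Kᵢ + α·Naᵢ)].
e^(Vm/24.2) = e^(39.6/24.2) = 5.1365
So 5.1365·(Kᵢ + α·Naᵢ) = Kₒ + α·Naₒ → α = (5.1365·110.0 − 4.22) / (109.0 − 5.1365·16.2)
α = (565 − 4.22) / (109.0 − 83.21) = 560.8/25.79 = 21.75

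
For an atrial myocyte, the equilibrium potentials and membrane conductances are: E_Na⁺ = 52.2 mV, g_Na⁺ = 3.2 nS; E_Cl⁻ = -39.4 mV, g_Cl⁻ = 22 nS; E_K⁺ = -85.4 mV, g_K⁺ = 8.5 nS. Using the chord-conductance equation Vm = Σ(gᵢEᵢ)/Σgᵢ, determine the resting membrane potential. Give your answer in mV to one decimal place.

-42.3 mV

Σ gᵢEᵢ = 3.2·(52.2) + 22·(-39.4) + 8.5·(-85.4) = -1425.66
Σ gᵢ = 3.2 + 22 + 8.5 = 33.7
Vm = -1425.66 / 33.7 = -42.30 mV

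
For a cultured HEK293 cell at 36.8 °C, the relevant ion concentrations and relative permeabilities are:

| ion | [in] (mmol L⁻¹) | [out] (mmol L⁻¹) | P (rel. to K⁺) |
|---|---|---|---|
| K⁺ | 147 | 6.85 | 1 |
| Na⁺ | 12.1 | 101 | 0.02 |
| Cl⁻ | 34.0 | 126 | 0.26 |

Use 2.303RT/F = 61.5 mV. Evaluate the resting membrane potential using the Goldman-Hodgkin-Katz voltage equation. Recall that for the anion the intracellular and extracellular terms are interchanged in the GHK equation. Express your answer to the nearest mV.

-62 mV

Vm = 61.5 · log₁₀[(Σ P·[cation]ₒ + Σ P·[anion]ᵢ) / (Σ P·[cation]ᵢ + Σ P·[anion]ₒ)]
Numerator = 1×6.85 + 0.02×101 + 0.26×34.0 = 17.71
Denominator = 1×147 + 0.02×12.1 + 0.26×126 = 180
Vm = 61.5 · log₁₀(0.098388) = 61.5 × (-1.0071) = -61.93 mV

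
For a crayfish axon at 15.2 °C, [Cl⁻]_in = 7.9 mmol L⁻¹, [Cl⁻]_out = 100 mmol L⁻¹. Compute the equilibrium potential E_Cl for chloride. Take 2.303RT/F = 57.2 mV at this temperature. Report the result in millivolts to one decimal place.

-63.1 mV

E = (57.2/z) · log₁₀([Cl⁻]_out/[Cl⁻]_in) with z = -1.
For an anion, dividing by z = -1 reverses the sign.
= (57.2/-1) · log₁₀(100/7.9) = -57.20 · log₁₀(12.66)
= -57.20 · (1.1024) = -63.06 mV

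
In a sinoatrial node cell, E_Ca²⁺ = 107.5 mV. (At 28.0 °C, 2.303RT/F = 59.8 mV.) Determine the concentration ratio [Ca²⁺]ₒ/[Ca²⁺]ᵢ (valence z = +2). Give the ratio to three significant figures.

3940

log₁₀([out]/[in]) = E·z/(59.8) = 107.5 × 2 / 59.8 = 3.5953
[out]/[in] = 10^(3.5953) = 3938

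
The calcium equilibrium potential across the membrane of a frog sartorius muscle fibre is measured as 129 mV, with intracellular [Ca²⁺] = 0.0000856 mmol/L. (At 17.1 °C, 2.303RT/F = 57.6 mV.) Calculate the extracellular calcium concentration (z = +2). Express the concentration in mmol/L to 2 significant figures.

2.6 mmol/L

Nernst: E = (57.6/2) · log₁₀([out]/[in]), so log₁₀([out]/[in]) = 129.0 × 2 / 57.6 = 4.4792.
[out]/[in] = 10^(4.4792) = 3.014e+04.
[out] = 3.014e+04 × 0.0000856 = 2.58 mmol/L.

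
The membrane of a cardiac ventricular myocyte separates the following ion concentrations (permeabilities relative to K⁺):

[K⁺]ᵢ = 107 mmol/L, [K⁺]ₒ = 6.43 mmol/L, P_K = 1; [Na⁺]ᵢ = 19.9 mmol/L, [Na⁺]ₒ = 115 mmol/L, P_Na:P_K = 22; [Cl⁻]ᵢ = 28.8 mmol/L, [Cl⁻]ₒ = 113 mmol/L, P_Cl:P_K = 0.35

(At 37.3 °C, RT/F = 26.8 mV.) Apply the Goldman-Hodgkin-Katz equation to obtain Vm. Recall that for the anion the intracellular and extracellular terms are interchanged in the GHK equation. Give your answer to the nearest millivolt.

39 mV

Vm = 26.8 · ln[(Σ P·[cation]ₒ + Σ P·[anion]ᵢ) / (Σ P·[cation]ᵢ + Σ P·[anion]ₒ)]
Numerator = 1×6.43 + 22×115 + 0.35×28.8 = 2547
Denominator = 1×107 + 22×19.9 + 0.35×113 = 584.3
Vm = 26.8 · ln(4.3579) = 26.8 × (1.4720) = 39.45 mV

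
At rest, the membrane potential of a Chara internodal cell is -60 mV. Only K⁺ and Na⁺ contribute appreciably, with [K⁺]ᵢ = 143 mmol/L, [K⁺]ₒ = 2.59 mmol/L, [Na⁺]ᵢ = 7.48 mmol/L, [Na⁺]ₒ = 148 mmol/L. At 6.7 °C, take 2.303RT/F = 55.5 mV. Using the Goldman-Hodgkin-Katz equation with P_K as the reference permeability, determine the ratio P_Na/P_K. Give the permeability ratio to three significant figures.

0.0629

Let α = P_Na/P_K. GHK: Vm = 55.5·log₁₀[(Kₒ + α·Naₒ)/(Kᵢ + α·Naᵢ)].
10^(Vm/55.5) = 10^(-60.0/55.5) = 0.08297
So 0.08297·(Kᵢ + α·Naᵢ) = Kₒ + α·Naₒ → α = (0.08297·143.0 − 2.59) / (148.0 − 0.08297·7.48)
α = (11.86 − 2.59) / (148.0 − 0.6206) = 9.275/147.4 = 0.06293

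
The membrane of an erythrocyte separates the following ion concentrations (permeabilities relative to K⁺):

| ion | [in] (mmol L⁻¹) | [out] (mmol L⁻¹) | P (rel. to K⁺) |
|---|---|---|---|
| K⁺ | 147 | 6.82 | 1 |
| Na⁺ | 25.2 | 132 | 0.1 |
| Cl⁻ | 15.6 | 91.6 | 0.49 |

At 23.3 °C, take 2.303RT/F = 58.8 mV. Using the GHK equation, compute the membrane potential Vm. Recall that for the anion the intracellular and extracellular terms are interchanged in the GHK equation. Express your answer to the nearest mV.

Vm = 58.8 · log₁₀[(Σ P·[cation]ₒ + Σ P·[anion]ᵢ) / (Σ P·[cation]ᵢ + Σ P·[anion]ₒ)]
Numerator = 1×6.82 + 0.1×132 + 0.49×15.6 = 27.66
Denominator = 1×147 + 0.1×25.2 + 0.49×91.6 = 194.4
Vm = 58.8 · log₁₀(0.1423) = 58.8 × (-0.8468) = -49.79 mV

-50 mV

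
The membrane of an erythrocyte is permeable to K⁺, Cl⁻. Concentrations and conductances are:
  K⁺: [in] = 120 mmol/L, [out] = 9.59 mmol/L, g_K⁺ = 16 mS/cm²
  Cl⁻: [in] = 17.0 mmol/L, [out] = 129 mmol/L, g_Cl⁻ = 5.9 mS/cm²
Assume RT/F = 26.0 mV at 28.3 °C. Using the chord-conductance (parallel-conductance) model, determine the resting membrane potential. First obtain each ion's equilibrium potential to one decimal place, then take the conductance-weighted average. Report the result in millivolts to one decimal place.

E_K⁺ = (26.0/1)·ln(9.59/120) = -65.7 mV
E_Cl⁻ = (26.0/-1)·ln(129/17.0) = -52.7 mV
Vm = (Σ gᵢEᵢ)/(Σ gᵢ) = (16·-65.7 + 5.9·-52.7) / (16 + 5.9)
= -1362.13 / 21.9 = -62.20 mV

-62.2 mV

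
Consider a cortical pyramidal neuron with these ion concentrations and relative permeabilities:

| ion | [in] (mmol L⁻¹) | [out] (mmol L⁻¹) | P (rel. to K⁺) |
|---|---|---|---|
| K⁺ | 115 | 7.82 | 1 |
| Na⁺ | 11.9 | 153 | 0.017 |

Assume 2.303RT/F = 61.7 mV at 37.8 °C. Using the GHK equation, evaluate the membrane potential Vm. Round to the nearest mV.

-64 mV

Vm = 61.7 · log₁₀[(Σ P·[cation]ₒ + Σ P·[anion]ᵢ) / (Σ P·[cation]ᵢ + Σ P·[anion]ₒ)]
Numerator = 1×7.82 + 0.017×153 = 10.42
Denominator = 1×115 + 0.017×11.9 = 115.2
Vm = 61.7 · log₁₀(0.090458) = 61.7 × (-1.0436) = -64.39 mV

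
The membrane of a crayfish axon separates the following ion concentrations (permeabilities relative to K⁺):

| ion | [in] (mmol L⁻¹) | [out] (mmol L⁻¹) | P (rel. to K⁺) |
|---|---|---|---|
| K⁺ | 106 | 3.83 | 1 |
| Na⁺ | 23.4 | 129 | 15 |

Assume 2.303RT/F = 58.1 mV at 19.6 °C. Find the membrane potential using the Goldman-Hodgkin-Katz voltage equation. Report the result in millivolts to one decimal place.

36.5 mV

Vm = 58.1 · log₁₀[(Σ P·[cation]ₒ + Σ P·[anion]ᵢ) / (Σ P·[cation]ᵢ + Σ P·[anion]ₒ)]
Numerator = 1×3.83 + 15×129 = 1939
Denominator = 1×106 + 15×23.4 = 457
Vm = 58.1 · log₁₀(4.2425) = 58.1 × (0.6276) = 36.46 mV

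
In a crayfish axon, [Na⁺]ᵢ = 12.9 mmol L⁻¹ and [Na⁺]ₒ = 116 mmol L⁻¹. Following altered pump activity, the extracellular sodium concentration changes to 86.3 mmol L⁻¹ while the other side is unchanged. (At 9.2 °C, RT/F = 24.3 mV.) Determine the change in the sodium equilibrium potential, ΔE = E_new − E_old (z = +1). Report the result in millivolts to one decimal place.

E_old = (24.3/1)·ln(116/12.9) = 53.37 mV
E_new = (24.3/1)·ln(86.3/12.9) = 46.18 mV
ΔE = 46.18 − (53.37) = -7.19 mV

-7.2 mV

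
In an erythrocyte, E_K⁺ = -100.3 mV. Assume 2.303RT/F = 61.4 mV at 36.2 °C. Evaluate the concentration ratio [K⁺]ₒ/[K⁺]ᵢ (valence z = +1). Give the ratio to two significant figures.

0.023

log₁₀([out]/[in]) = E·z/(61.4) = -100.3 × 1 / 61.4 = -1.6336
[out]/[in] = 10^(-1.6336) = 0.02325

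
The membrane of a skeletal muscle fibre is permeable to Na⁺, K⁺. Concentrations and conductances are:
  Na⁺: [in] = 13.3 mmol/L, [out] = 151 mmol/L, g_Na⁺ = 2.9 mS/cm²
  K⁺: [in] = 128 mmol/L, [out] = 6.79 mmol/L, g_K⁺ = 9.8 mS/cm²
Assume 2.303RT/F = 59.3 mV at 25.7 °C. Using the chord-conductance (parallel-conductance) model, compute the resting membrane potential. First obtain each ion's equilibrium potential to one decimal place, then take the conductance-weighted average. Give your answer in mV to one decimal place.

-44.0 mV

E_Na⁺ = (59.3/1)·log₁₀(151/13.3) = 62.6 mV
E_K⁺ = (59.3/1)·log₁₀(6.79/128) = -75.6 mV
Vm = (Σ gᵢEᵢ)/(Σ gᵢ) = (2.9·62.6 + 9.8·-75.6) / (2.9 + 9.8)
= -559.34 / 12.7 = -44.04 mV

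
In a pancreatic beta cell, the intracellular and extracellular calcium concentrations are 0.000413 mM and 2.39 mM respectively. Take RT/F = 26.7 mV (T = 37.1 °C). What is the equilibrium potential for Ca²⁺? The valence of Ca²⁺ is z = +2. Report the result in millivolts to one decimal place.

E = (26.7/z) · ln([Ca²⁺]_out/[Ca²⁺]_in) with z = +2.
= (26.7/2) · ln(2.39/0.000413) = 13.35 · ln(5787)
= 13.35 · (8.6634) = 115.66 mV

115.7 mV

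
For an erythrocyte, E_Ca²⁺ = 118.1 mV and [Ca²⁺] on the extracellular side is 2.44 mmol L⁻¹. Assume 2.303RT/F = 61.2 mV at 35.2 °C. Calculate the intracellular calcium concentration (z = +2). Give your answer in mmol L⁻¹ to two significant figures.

Nernst: E = (61.2/2) · log₁₀([out]/[in]), so log₁₀([out]/[in]) = 118.1 × 2 / 61.2 = 3.8595.
[out]/[in] = 10^(3.8595) = 7236.
[in] = 2.44 / 7236 = 0.0003372 mmol L⁻¹.

0.00034 mmol L⁻¹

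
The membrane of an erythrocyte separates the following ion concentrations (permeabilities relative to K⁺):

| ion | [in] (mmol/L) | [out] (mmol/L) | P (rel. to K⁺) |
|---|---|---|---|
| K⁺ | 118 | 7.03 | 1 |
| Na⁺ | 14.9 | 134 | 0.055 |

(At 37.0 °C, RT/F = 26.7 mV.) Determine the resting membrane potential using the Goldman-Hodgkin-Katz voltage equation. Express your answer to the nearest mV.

-56 mV

Vm = 26.7 · ln[(Σ P·[cation]ₒ + Σ P·[anion]ᵢ) / (Σ P·[cation]ᵢ + Σ P·[anion]ₒ)]
Numerator = 1×7.03 + 0.055×134 = 14.4
Denominator = 1×118 + 0.055×14.9 = 118.8
Vm = 26.7 · ln(0.12119) = 26.7 × (-2.1104) = -56.35 mV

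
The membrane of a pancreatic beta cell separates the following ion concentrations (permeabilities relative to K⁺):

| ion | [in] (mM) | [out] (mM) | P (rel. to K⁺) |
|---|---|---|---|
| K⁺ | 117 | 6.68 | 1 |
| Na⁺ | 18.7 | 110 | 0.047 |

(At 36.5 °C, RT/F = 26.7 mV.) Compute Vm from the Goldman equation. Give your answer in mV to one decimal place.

Vm = 26.7 · ln[(Σ P·[cation]ₒ + Σ P·[anion]ᵢ) / (Σ P·[cation]ᵢ + Σ P·[anion]ₒ)]
Numerator = 1×6.68 + 0.047×110 = 11.85
Denominator = 1×117 + 0.047×18.7 = 117.9
Vm = 26.7 · ln(0.10053) = 26.7 × (-2.2973) = -61.34 mV

-61.3 mV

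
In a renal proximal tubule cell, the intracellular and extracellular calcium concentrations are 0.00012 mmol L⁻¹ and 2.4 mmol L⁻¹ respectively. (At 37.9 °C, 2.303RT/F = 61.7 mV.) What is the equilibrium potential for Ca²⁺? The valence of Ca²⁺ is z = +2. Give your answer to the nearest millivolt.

133 mV

E = (61.7/z) · log₁₀([Ca²⁺]_out/[Ca²⁺]_in) with z = +2.
= (61.7/2) · log₁₀(2.4/0.00012) = 30.85 · log₁₀(2e+04)
= 30.85 · (4.3010) = 132.69 mV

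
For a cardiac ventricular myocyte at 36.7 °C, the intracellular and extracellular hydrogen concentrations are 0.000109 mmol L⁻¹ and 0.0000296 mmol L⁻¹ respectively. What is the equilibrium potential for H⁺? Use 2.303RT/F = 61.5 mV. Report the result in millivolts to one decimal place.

-34.8 mV

E = (61.5/z) · log₁₀([H⁺]_out/[H⁺]_in) with z = +1.
= (61.5/1) · log₁₀(0.0000296/0.000109) = 61.50 · log₁₀(0.2716)
= 61.50 · (-0.5661) = -34.82 mV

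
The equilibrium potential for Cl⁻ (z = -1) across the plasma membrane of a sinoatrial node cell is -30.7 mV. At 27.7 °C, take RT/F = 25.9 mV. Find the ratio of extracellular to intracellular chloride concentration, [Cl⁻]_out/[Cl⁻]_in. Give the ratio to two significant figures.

3.3

ln([out]/[in]) = E·z/(25.9) = -30.7 × -1 / 25.9 = 1.1853
[out]/[in] = e^(1.1853) = 3.272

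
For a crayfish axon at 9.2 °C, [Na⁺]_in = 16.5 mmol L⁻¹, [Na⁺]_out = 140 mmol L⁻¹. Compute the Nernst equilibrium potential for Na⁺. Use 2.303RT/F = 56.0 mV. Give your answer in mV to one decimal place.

52.0 mV

E = (56.0/z) · log₁₀([Na⁺]_out/[Na⁺]_in) with z = +1.
= (56.0/1) · log₁₀(140/16.5) = 56.00 · log₁₀(8.485)
= 56.00 · (0.9286) = 52.00 mV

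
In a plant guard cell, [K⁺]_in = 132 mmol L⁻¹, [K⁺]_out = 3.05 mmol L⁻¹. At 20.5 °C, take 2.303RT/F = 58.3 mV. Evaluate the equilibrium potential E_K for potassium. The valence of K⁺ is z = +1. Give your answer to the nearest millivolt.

-95 mV

E = (58.3/z) · log₁₀([K⁺]_out/[K⁺]_in) with z = +1.
= (58.3/1) · log₁₀(3.05/132) = 58.30 · log₁₀(0.02311)
= 58.30 · (-1.6363) = -95.39 mV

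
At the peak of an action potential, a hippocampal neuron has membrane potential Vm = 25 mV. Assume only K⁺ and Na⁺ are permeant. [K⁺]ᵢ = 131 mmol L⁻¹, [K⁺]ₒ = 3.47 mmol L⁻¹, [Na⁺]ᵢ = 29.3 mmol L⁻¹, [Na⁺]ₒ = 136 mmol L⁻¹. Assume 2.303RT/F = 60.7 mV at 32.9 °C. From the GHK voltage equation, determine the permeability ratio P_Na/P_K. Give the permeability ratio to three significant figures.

5.54

Let α = P_Na/P_K. GHK: Vm = 60.7·log₁₀[(Kₒ + α·Naₒ)/(Kᵢ + α·Naᵢ)].
10^(Vm/60.7) = 10^(25.0/60.7) = 2.5814
So 2.5814·(Kᵢ + α·Naᵢ) = Kₒ + α·Naₒ → α = (2.5814·131.0 − 3.47) / (136.0 − 2.5814·29.3)
α = (338.2 − 3.47) / (136.0 − 75.64) = 334.7/60.36 = 5.545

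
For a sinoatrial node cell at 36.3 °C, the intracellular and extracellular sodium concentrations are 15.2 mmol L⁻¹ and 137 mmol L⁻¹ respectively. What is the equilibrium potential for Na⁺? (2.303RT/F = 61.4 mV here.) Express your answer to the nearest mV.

E = (61.4/z) · log₁₀([Na⁺]_out/[Na⁺]_in) with z = +1.
= (61.4/1) · log₁₀(137/15.2) = 61.40 · log₁₀(9.013)
= 61.40 · (0.9549) = 58.63 mV

59 mV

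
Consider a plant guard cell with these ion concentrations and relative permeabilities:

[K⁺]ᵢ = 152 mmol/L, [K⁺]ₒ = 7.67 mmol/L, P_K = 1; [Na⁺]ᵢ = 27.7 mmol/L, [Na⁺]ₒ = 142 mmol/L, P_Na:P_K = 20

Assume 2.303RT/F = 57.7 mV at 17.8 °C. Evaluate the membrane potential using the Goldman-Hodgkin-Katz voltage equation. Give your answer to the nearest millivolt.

Vm = 57.7 · log₁₀[(Σ P·[cation]ₒ + Σ P·[anion]ᵢ) / (Σ P·[cation]ᵢ + Σ P·[anion]ₒ)]
Numerator = 1×7.67 + 20×142 = 2848
Denominator = 1×152 + 20×27.7 = 706
Vm = 57.7 · log₁₀(4.0335) = 57.7 × (0.6057) = 34.95 mV

35 mV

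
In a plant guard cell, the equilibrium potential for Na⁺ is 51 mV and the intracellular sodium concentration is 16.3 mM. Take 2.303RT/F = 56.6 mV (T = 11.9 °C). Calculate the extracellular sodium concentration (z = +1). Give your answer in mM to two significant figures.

Nernst: E = (56.6/1) · log₁₀([out]/[in]), so log₁₀([out]/[in]) = 51.0 × 1 / 56.6 = 0.9011.
[out]/[in] = 10^(0.9011) = 7.963.
[out] = 7.963 × 16.3 = 129.8 mM.

130 mM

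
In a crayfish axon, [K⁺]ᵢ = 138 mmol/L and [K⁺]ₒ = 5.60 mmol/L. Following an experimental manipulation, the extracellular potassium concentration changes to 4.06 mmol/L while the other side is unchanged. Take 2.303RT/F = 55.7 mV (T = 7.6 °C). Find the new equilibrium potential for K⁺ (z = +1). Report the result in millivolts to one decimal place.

-85.3 mV

After the shift: [K⁺]_out = 4.06, [K⁺]_in = 138 mmol/L.
E_new = (55.7/1)·log₁₀(4.06/138) = 55.70 · (-1.5314) = -85.30 mV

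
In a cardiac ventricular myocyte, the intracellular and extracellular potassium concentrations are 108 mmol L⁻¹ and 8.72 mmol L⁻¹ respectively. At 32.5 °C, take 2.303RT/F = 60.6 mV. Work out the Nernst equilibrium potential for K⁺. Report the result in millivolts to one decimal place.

E = (60.6/z) · log₁₀([K⁺]_out/[K⁺]_in) with z = +1.
= (60.6/1) · log₁₀(8.72/108) = 60.60 · log₁₀(0.08074)
= 60.60 · (-1.0929) = -66.23 mV

-66.2 mV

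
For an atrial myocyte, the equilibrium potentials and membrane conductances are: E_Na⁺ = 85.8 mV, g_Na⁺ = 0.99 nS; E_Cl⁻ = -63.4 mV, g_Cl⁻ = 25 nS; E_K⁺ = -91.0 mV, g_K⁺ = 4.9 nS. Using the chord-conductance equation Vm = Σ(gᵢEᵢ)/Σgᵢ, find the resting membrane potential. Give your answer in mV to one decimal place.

Σ gᵢEᵢ = 0.99·(85.8) + 25·(-63.4) + 4.9·(-91.0) = -1945.96
Σ gᵢ = 0.99 + 25 + 4.9 = 30.89
Vm = -1945.96 / 30.89 = -63.00 mV

-63.0 mV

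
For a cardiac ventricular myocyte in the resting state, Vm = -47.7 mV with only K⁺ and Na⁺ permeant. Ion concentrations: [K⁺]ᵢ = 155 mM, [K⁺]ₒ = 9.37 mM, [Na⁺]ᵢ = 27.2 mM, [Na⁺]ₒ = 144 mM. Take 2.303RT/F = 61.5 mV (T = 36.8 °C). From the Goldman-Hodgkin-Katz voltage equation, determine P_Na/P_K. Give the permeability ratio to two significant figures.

Let α = P_Na/P_K. GHK: Vm = 61.5·log₁₀[(Kₒ + α·Naₒ)/(Kᵢ + α·Naᵢ)].
10^(Vm/61.5) = 10^(-47.7/61.5) = 0.16764
So 0.16764·(Kᵢ + α·Naᵢ) = Kₒ + α·Naₒ → α = (0.16764·155.0 − 9.37) / (144.0 − 0.16764·27.2)
α = (25.98 − 9.37) / (144.0 − 4.56) = 16.61/139.4 = 0.1192

0.12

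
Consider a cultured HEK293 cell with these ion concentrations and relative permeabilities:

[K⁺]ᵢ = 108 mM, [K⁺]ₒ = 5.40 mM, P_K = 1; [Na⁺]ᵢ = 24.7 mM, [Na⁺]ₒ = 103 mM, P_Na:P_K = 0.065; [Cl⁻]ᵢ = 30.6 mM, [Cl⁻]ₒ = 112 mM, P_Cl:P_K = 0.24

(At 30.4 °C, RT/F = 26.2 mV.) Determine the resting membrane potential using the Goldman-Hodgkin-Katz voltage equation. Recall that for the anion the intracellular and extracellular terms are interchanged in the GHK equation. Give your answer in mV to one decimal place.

Vm = 26.2 · ln[(Σ P·[cation]ₒ + Σ P·[anion]ᵢ) / (Σ P·[cation]ᵢ + Σ P·[anion]ₒ)]
Numerator = 1×5.40 + 0.065×103 + 0.24×30.6 = 19.44
Denominator = 1×108 + 0.065×24.7 + 0.24×112 = 136.5
Vm = 26.2 · ln(0.14243) = 26.2 × (-1.9489) = -51.06 mV

-51.1 mV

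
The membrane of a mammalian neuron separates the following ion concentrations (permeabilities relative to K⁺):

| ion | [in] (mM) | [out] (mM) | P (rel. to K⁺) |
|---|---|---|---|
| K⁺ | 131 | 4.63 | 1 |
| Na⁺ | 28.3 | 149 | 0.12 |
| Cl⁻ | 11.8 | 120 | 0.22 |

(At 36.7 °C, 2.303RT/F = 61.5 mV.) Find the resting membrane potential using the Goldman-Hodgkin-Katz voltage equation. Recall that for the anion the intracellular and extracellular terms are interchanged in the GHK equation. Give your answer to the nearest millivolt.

-50 mV

Vm = 61.5 · log₁₀[(Σ P·[cation]ₒ + Σ P·[anion]ᵢ) / (Σ P·[cation]ᵢ + Σ P·[anion]ₒ)]
Numerator = 1×4.63 + 0.12×149 + 0.22×11.8 = 25.11
Denominator = 1×131 + 0.12×28.3 + 0.22×120 = 160.8
Vm = 61.5 · log₁₀(0.15614) = 61.5 × (-0.8065) = -49.60 mV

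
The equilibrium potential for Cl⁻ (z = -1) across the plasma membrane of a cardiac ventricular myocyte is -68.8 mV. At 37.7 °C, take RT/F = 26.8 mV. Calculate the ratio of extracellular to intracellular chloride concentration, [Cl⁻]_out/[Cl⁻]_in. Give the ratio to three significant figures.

13.0

ln([out]/[in]) = E·z/(26.8) = -68.8 × -1 / 26.8 = 2.5672
[out]/[in] = e^(2.5672) = 13.03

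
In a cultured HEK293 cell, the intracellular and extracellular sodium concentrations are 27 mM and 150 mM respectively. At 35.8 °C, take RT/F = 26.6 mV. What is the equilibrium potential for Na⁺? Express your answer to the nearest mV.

46 mV

E = (26.6/z) · ln([Na⁺]_out/[Na⁺]_in) with z = +1.
= (26.6/1) · ln(150/27) = 26.60 · ln(5.556)
= 26.60 · (1.7148) = 45.61 mV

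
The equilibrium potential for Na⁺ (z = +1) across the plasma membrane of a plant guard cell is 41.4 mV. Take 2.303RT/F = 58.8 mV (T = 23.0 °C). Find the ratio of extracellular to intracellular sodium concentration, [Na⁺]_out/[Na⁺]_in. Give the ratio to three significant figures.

log₁₀([out]/[in]) = E·z/(58.8) = 41.4 × 1 / 58.8 = 0.7041
[out]/[in] = 10^(0.7041) = 5.059

5.06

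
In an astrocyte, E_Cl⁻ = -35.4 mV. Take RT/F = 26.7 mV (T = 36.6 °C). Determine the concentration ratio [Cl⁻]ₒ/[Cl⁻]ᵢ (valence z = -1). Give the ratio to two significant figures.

ln([out]/[in]) = E·z/(26.7) = -35.4 × -1 / 26.7 = 1.3258
[out]/[in] = e^(1.3258) = 3.765

3.8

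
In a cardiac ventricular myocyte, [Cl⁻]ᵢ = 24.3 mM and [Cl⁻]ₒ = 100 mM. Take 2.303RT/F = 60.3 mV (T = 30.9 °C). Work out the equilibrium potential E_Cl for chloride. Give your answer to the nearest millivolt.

E = (60.3/z) · log₁₀([Cl⁻]_out/[Cl⁻]_in) with z = -1.
For an anion, dividing by z = -1 reverses the sign.
= (60.3/-1) · log₁₀(100/24.3) = -60.30 · log₁₀(4.115)
= -60.30 · (0.6144) = -37.05 mV

-37 mV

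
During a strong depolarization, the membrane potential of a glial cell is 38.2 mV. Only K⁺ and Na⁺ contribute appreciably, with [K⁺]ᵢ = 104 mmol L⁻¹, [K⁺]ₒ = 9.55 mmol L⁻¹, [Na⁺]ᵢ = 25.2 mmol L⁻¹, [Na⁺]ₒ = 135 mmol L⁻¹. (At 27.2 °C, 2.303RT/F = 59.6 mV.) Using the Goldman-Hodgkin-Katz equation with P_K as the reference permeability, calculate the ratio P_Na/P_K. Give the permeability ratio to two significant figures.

18

Let α = P_Na/P_K. GHK: Vm = 59.6·log₁₀[(Kₒ + α·Naₒ)/(Kᵢ + α·Naᵢ)].
10^(Vm/59.6) = 10^(38.2/59.6) = 4.3746
So 4.3746·(Kᵢ + α·Naᵢ) = Kₒ + α·Naₒ → α = (4.3746·104.0 − 9.55) / (135.0 − 4.3746·25.2)
α = (455 − 9.55) / (135.0 − 110.2) = 445.4/24.76 = 17.99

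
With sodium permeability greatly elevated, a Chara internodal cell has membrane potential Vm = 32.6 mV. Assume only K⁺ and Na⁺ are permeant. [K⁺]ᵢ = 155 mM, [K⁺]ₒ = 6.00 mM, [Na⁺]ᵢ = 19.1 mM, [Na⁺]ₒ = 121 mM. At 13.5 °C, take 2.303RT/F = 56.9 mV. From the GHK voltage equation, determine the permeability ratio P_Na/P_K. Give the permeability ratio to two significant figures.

Let α = P_Na/P_K. GHK: Vm = 56.9·log₁₀[(Kₒ + α·Naₒ)/(Kᵢ + α·Naᵢ)].
10^(Vm/56.9) = 10^(32.6/56.9) = 3.7405
So 3.7405·(Kᵢ + α·Naᵢ) = Kₒ + α·Naₒ → α = (3.7405·155.0 − 6.0) / (121.0 − 3.7405·19.1)
α = (579.8 − 6.0) / (121.0 − 71.44) = 573.8/49.56 = 11.58

12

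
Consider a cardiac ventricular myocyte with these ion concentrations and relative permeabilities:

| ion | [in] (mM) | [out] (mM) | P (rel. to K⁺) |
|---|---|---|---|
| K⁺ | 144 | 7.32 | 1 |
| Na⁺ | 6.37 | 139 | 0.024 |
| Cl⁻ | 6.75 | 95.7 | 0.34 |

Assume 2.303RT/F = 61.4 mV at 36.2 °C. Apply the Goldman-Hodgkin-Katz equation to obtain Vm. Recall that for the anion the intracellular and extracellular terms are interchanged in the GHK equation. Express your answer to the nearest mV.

-70 mV

Vm = 61.4 · log₁₀[(Σ P·[cation]ₒ + Σ P·[anion]ᵢ) / (Σ P·[cation]ᵢ + Σ P·[anion]ₒ)]
Numerator = 1×7.32 + 0.024×139 + 0.34×6.75 = 12.95
Denominator = 1×144 + 0.024×6.37 + 0.34×95.7 = 176.7
Vm = 61.4 · log₁₀(0.073298) = 61.4 × (-1.1349) = -69.68 mV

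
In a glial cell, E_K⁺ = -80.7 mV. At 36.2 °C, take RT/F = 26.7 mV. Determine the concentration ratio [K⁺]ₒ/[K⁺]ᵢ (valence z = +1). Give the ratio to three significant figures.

0.0487

ln([out]/[in]) = E·z/(26.7) = -80.7 × 1 / 26.7 = -3.0225
[out]/[in] = e^(-3.0225) = 0.04868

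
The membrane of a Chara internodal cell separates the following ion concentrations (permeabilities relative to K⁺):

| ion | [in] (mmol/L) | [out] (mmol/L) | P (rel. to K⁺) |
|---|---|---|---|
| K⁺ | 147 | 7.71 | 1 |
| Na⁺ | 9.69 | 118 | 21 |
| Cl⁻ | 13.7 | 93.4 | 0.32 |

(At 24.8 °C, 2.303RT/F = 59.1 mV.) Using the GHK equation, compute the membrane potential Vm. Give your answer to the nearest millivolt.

48 mV

Vm = 59.1 · log₁₀[(Σ P·[cation]ₒ + Σ P·[anion]ᵢ) / (Σ P·[cation]ᵢ + Σ P·[anion]ₒ)]
Numerator = 1×7.71 + 21×118 + 0.32×13.7 = 2490
Denominator = 1×147 + 21×9.69 + 0.32×93.4 = 380.4
Vm = 59.1 · log₁₀(6.5464) = 59.1 × (0.8160) = 48.23 mV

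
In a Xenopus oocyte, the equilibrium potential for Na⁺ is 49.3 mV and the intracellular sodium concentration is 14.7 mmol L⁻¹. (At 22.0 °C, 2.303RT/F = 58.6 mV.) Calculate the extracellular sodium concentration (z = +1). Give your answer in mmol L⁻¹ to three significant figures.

Nernst: E = (58.6/1) · log₁₀([out]/[in]), so log₁₀([out]/[in]) = 49.3 × 1 / 58.6 = 0.8413.
[out]/[in] = 10^(0.8413) = 6.939.
[out] = 6.939 × 14.7 = 102 mmol L⁻¹.

102 mmol L⁻¹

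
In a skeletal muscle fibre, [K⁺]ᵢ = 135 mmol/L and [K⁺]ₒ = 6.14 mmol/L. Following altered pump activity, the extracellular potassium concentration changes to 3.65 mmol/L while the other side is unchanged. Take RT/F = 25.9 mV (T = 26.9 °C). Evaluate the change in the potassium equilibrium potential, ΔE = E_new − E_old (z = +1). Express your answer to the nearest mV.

-13 mV

E_old = (25.9/1)·ln(6.14/135) = -80.04 mV
E_new = (25.9/1)·ln(3.65/135) = -93.51 mV
ΔE = -93.51 − (-80.04) = -13.47 mV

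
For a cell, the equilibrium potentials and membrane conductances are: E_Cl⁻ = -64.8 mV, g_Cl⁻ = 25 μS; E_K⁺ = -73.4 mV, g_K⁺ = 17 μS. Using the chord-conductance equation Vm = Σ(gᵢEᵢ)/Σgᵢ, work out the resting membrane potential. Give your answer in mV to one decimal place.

Σ gᵢEᵢ = 25·(-64.8) + 17·(-73.4) = -2867.80
Σ gᵢ = 25 + 17 = 42
Vm = -2867.80 / 42 = -68.28 mV

-68.3 mV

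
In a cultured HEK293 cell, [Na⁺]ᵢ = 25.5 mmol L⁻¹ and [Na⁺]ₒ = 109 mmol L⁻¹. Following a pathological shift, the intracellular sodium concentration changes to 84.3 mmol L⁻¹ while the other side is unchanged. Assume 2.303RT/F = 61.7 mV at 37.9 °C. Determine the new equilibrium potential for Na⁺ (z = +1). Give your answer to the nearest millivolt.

7 mV

After the shift: [Na⁺]_out = 109, [Na⁺]_in = 84.3 mmol L⁻¹.
E_new = (61.7/1)·log₁₀(109/84.3) = 61.70 · (0.1116) = 6.89 mV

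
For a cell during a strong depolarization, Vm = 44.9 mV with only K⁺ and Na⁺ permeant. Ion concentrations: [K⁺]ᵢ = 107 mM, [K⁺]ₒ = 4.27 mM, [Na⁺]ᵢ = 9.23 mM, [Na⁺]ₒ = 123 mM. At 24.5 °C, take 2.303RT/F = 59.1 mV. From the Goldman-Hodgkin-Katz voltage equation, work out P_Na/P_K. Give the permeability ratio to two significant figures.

Let α = P_Na/P_K. GHK: Vm = 59.1·log₁₀[(Kₒ + α·Naₒ)/(Kᵢ + α·Naᵢ)].
10^(Vm/59.1) = 10^(44.9/59.1) = 5.7508
So 5.7508·(Kᵢ + α·Naᵢ) = Kₒ + α·Naₒ → α = (5.7508·107.0 − 4.27) / (123.0 − 5.7508·9.23)
α = (615.3 − 4.27) / (123.0 − 53.08) = 611.1/69.92 = 8.74

8.7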